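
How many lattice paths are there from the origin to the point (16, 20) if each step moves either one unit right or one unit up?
Number of paths = 7307872110

A monotone lattice path from (0, 0) to (16, 20) consists of 16 east steps and 20 north steps in some order, so it is determined by which 16 of the 36 steps are east. The count is C(36, 16) = 7307872110.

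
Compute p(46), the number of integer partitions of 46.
p(46) = 105558

Compute p(n) via the recurrence p(n, m) = p(n, m−1) + p(n−m, m), where p(n, m) counts partitions of n with all parts ≤ m and p(n) = p(n, n). The base cases are p(0, m) = 1 and p(n, 0) = 0 for n > 0. Filling the table yields p(46) = 105558. (Euler's pentagonal recurrence is an alternative.)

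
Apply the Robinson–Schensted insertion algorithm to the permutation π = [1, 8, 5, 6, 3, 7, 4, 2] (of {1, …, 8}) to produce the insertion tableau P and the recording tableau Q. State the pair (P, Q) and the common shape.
P = [1, 2, 4, 7] / [3, 6] / [5] / [8];  Q = [1, 2, 4, 6] / [3, 7] / [5] / [8];  common shape = (4, 2, 1, 1)

Row-insert the values π_1, π_2, … into P one at a time, bumping the leftmost entry strictly greater than the inserted value down to the next row. The recording tableau Q records, in position (i, j), the step at which that cell was added to P.
  Insert 1 (step 1): P = [1];  Q = [1]
  Insert 8 (step 2): P = [1, 8];  Q = [1, 2]
  Insert 5 (step 3): P = [1, 5] / [8];  Q = [1, 2] / [3]
  Insert 6 (step 4): P = [1, 5, 6] / [8];  Q = [1, 2, 4] / [3]
  Insert 3 (step 5): P = [1, 3, 6] / [5] / [8];  Q = [1, 2, 4] / [3] / [5]
  Insert 7 (step 6): P = [1, 3, 6, 7] / [5] / [8];  Q = [1, 2, 4, 6] / [3] / [5]
  Insert 4 (step 7): P = [1, 3, 4, 7] / [5, 6] / [8];  Q = [1, 2, 4, 6] / [3, 7] / [5]
  Insert 2 (step 8): P = [1, 2, 4, 7] / [3, 6] / [5] / [8];  Q = [1, 2, 4, 6] / [3, 7] / [5] / [8]
Final shape: (4, 2, 1, 1).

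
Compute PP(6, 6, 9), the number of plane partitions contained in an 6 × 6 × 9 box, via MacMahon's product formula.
PP(6, 6, 9) = 6062460972064640

Evaluate the triple product over i = 1..6, j = 1..6, k = 1..9. The factors are (2/1) · (3/2) · (4/3) · (5/4) · (6/5) · (7/6) · (8/7) · (9/8) · … (324 factors total). The numerators and denominators telescope so the product is an integer; carrying out the multiplication exactly gives PP(6, 6, 9) = 6062460972064640.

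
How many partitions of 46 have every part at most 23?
p(46, parts ≤ 23) = 101050

Use the recurrence p(n, m) = p(n, m−1) + p(n−m, m): either the largest part is < m (count p(n, m−1)) or the largest part is exactly m (remove one copy of m, count p(n−m, m)). With p(0, ·) = 1 this gives p(46, parts ≤ 23) = 101050. (By conjugating Young diagrams, this also counts partitions of 46 into at most 23 parts.)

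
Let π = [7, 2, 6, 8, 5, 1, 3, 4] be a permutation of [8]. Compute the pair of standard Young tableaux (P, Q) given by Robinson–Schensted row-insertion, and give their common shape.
P = [1, 3, 4] / [2, 5, 8] / [6] / [7];  Q = [1, 3, 4] / [2, 7, 8] / [5] / [6];  common shape = (3, 3, 1, 1)

Row-insert the values π_1, π_2, … into P one at a time, bumping the leftmost entry strictly greater than the inserted value down to the next row. The recording tableau Q records, in position (i, j), the step at which that cell was added to P.
  Insert 7 (step 1): P = [7];  Q = [1]
  Insert 2 (step 2): P = [2] / [7];  Q = [1] / [2]
  Insert 6 (step 3): P = [2, 6] / [7];  Q = [1, 3] / [2]
  Insert 8 (step 4): P = [2, 6, 8] / [7];  Q = [1, 3, 4] / [2]
  Insert 5 (step 5): P = [2, 5, 8] / [6] / [7];  Q = [1, 3, 4] / [2] / [5]
  Insert 1 (step 6): P = [1, 5, 8] / [2] / [6] / [7];  Q = [1, 3, 4] / [2] / [5] / [6]
  Insert 3 (step 7): P = [1, 3, 8] / [2, 5] / [6] / [7];  Q = [1, 3, 4] / [2, 7] / [5] / [6]
  Insert 4 (step 8): P = [1, 3, 4] / [2, 5, 8] / [6] / [7];  Q = [1, 3, 4] / [2, 7, 8] / [5] / [6]
Final shape: (3, 3, 1, 1).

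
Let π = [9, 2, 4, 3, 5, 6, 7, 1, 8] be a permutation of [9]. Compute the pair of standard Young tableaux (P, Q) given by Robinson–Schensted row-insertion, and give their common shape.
P = [1, 3, 5, 6, 7, 8] / [2] / [4] / [9];  Q = [1, 3, 5, 6, 7, 9] / [2] / [4] / [8];  common shape = (6, 1, 1, 1)

Row-insert the values π_1, π_2, … into P one at a time, bumping the leftmost entry strictly greater than the inserted value down to the next row. The recording tableau Q records, in position (i, j), the step at which that cell was added to P.
  Insert 9 (step 1): P = [9];  Q = [1]
  Insert 2 (step 2): P = [2] / [9];  Q = [1] / [2]
  Insert 4 (step 3): P = [2, 4] / [9];  Q = [1, 3] / [2]
  Insert 3 (step 4): P = [2, 3] / [4] / [9];  Q = [1, 3] / [2] / [4]
  Insert 5 (step 5): P = [2, 3, 5] / [4] / [9];  Q = [1, 3, 5] / [2] / [4]
  Insert 6 (step 6): P = [2, 3, 5, 6] / [4] / [9];  Q = [1, 3, 5, 6] / [2] / [4]
  Insert 7 (step 7): P = [2, 3, 5, 6, 7] / [4] / [9];  Q = [1, 3, 5, 6, 7] / [2] / [4]
  Insert 1 (step 8): P = [1, 3, 5, 6, 7] / [2] / [4] / [9];  Q = [1, 3, 5, 6, 7] / [2] / [4] / [8]
  Insert 8 (step 9): P = [1, 3, 5, 6, 7, 8] / [2] / [4] / [9];  Q = [1, 3, 5, 6, 7, 9] / [2] / [4] / [8]
Final shape: (6, 1, 1, 1).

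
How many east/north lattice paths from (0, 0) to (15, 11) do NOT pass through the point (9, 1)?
Number of paths = 7646080

Total paths from (0, 0) to (15, 11): C(26, 15) = 7726160. Paths through (9, 1): (paths (0, 0) → (9, 1)) × (paths (9, 1) → (15, 11)) = C(10, 9) · C(16, 6) = 10 · 8008 = 80080. Avoidance count = 7726160 − 80080 = 7646080.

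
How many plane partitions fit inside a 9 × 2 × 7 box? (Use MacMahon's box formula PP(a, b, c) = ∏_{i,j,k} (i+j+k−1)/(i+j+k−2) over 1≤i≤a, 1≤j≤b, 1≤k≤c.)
PP(9, 2, 7) = 27810640

Evaluate the triple product over i = 1..9, j = 1..2, k = 1..7. The factors are (2/1) · (3/2) · (4/3) · (5/4) · (6/5) · (7/6) · (8/7) · (3/2) · … (126 factors total). The numerators and denominators telescope so the product is an integer; carrying out the multiplication exactly gives PP(9, 2, 7) = 27810640.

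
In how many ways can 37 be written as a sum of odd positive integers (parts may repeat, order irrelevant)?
p_odd(37) = 760

Enumerate partitions using only odd parts via the recurrence o(n, m) = o(n, m−2) + o(n−m, m) over odd m, starting from the largest odd part ≤ n. This gives p_odd(37) = 760. (Euler's theorem: equals the count of distinct-part partitions.)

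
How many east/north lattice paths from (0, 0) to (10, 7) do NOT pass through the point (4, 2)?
Number of paths = 12518

Total paths from (0, 0) to (10, 7): C(17, 10) = 19448. Paths through (4, 2): (paths (0, 0) → (4, 2)) × (paths (4, 2) → (10, 7)) = C(6, 4) · C(11, 6) = 15 · 462 = 6930. Avoidance count = 19448 − 6930 = 12518.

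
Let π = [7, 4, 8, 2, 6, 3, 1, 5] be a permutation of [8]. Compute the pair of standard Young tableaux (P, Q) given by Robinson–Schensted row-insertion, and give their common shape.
P = [1, 3, 5] / [2, 6] / [4, 8] / [7];  Q = [1, 3, 8] / [2, 5] / [4, 6] / [7];  common shape = (3, 2, 2, 1)

Row-insert the values π_1, π_2, … into P one at a time, bumping the leftmost entry strictly greater than the inserted value down to the next row. The recording tableau Q records, in position (i, j), the step at which that cell was added to P.
  Insert 7 (step 1): P = [7];  Q = [1]
  Insert 4 (step 2): P = [4] / [7];  Q = [1] / [2]
  Insert 8 (step 3): P = [4, 8] / [7];  Q = [1, 3] / [2]
  Insert 2 (step 4): P = [2, 8] / [4] / [7];  Q = [1, 3] / [2] / [4]
  Insert 6 (step 5): P = [2, 6] / [4, 8] / [7];  Q = [1, 3] / [2, 5] / [4]
  Insert 3 (step 6): P = [2, 3] / [4, 6] / [7, 8];  Q = [1, 3] / [2, 5] / [4, 6]
  Insert 1 (step 7): P = [1, 3] / [2, 6] / [4, 8] / [7];  Q = [1, 3] / [2, 5] / [4, 6] / [7]
  Insert 5 (step 8): P = [1, 3, 5] / [2, 6] / [4, 8] / [7];  Q = [1, 3, 8] / [2, 5] / [4, 6] / [7]
Final shape: (3, 2, 2, 1).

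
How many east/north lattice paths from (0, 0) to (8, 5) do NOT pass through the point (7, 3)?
Number of paths = 927

Total paths from (0, 0) to (8, 5): C(13, 8) = 1287. Paths through (7, 3): (paths (0, 0) → (7, 3)) × (paths (7, 3) → (8, 5)) = C(10, 7) · C(3, 1) = 120 · 3 = 360. Avoidance count = 1287 − 360 = 927.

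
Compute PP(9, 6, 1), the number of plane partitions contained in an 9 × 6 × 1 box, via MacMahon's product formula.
PP(9, 6, 1) = 5005

Evaluate the triple product over i = 1..9, j = 1..6, k = 1..1. The factors are (2/1) · (3/2) · (4/3) · (5/4) · (6/5) · (7/6) · (3/2) · (4/3) · … (54 factors total). The numerators and denominators telescope so the product is an integer; carrying out the multiplication exactly gives PP(9, 6, 1) = 5005.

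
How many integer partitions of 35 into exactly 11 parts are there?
p(35, 11 parts) = 1303

Partitions of n into exactly k parts are in bijection with partitions of n − k into at most k parts (subtract 1 from each part). So p(35, exactly 11) = p(24, parts ≤ 11). Computing via the recurrence p(m, j) = p(m, j−1) + p(m−j, j) gives 1303.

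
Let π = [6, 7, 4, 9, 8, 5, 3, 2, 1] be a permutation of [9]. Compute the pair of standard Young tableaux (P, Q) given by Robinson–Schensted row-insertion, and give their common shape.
P = [1, 5, 8] / [2, 7] / [3] / [4] / [6] / [9];  Q = [1, 2, 4] / [3, 5] / [6] / [7] / [8] / [9];  common shape = (3, 2, 1, 1, 1, 1)

Row-insert the values π_1, π_2, … into P one at a time, bumping the leftmost entry strictly greater than the inserted value down to the next row. The recording tableau Q records, in position (i, j), the step at which that cell was added to P.
  Insert 6 (step 1): P = [6];  Q = [1]
  Insert 7 (step 2): P = [6, 7];  Q = [1, 2]
  Insert 4 (step 3): P = [4, 7] / [6];  Q = [1, 2] / [3]
  Insert 9 (step 4): P = [4, 7, 9] / [6];  Q = [1, 2, 4] / [3]
  Insert 8 (step 5): P = [4, 7, 8] / [6, 9];  Q = [1, 2, 4] / [3, 5]
  Insert 5 (step 6): P = [4, 5, 8] / [6, 7] / [9];  Q = [1, 2, 4] / [3, 5] / [6]
  Insert 3 (step 7): P = [3, 5, 8] / [4, 7] / [6] / [9];  Q = [1, 2, 4] / [3, 5] / [6] / [7]
  Insert 2 (step 8): P = [2, 5, 8] / [3, 7] / [4] / [6] / [9];  Q = [1, 2, 4] / [3, 5] / [6] / [7] / [8]
  Insert 1 (step 9): P = [1, 5, 8] / [2, 7] / [3] / [4] / [6] / [9];  Q = [1, 2, 4] / [3, 5] / [6] / [7] / [8] / [9]
Final shape: (3, 2, 1, 1, 1, 1).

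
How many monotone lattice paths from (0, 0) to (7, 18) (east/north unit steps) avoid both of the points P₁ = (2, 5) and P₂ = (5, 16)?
Number of paths = 224542

Inclusion–exclusion. Total paths: C(25, 7) = 480700. Through P₁: C(7, 2)·C(18, 5) = 179928. Through P₂: C(21, 5)·C(4, 2) = 122094. Since P₁ is strictly southwest of P₂, a monotone path through both must visit P₁ then P₂; paths through both = C(7, 2)·C(14, 3)·C(4, 2) = 45864. Avoid both = 480700 − 179928 − 122094 + 45864 = 224542.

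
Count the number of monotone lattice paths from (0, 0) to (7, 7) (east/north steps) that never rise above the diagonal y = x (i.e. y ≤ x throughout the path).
Number of paths = 429

By the reflection principle (André's argument), the number of monotone paths to (7, 7) with n ≤ m that never go above y = x is C(14, 7) − C(14, 8) = 3432 − 3003 = 429.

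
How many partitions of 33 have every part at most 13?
p(33, parts ≤ 13) = 8073

Use the recurrence p(n, m) = p(n, m−1) + p(n−m, m): either the largest part is < m (count p(n, m−1)) or the largest part is exactly m (remove one copy of m, count p(n−m, m)). With p(0, ·) = 1 this gives p(33, parts ≤ 13) = 8073. (By conjugating Young diagrams, this also counts partitions of 33 into at most 13 parts.)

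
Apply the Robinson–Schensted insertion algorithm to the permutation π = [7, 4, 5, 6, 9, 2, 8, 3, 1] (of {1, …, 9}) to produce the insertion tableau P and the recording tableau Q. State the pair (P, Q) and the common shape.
P = [1, 3, 6, 8] / [2, 5] / [4, 9] / [7];  Q = [1, 3, 4, 5] / [2, 7] / [6, 8] / [9];  common shape = (4, 2, 2, 1)

Row-insert the values π_1, π_2, … into P one at a time, bumping the leftmost entry strictly greater than the inserted value down to the next row. The recording tableau Q records, in position (i, j), the step at which that cell was added to P.
  Insert 7 (step 1): P = [7];  Q = [1]
  Insert 4 (step 2): P = [4] / [7];  Q = [1] / [2]
  Insert 5 (step 3): P = [4, 5] / [7];  Q = [1, 3] / [2]
  Insert 6 (step 4): P = [4, 5, 6] / [7];  Q = [1, 3, 4] / [2]
  Insert 9 (step 5): P = [4, 5, 6, 9] / [7];  Q = [1, 3, 4, 5] / [2]
  Insert 2 (step 6): P = [2, 5, 6, 9] / [4] / [7];  Q = [1, 3, 4, 5] / [2] / [6]
  Insert 8 (step 7): P = [2, 5, 6, 8] / [4, 9] / [7];  Q = [1, 3, 4, 5] / [2, 7] / [6]
  Insert 3 (step 8): P = [2, 3, 6, 8] / [4, 5] / [7, 9];  Q = [1, 3, 4, 5] / [2, 7] / [6, 8]
  Insert 1 (step 9): P = [1, 3, 6, 8] / [2, 5] / [4, 9] / [7];  Q = [1, 3, 4, 5] / [2, 7] / [6, 8] / [9]
Final shape: (4, 2, 2, 1).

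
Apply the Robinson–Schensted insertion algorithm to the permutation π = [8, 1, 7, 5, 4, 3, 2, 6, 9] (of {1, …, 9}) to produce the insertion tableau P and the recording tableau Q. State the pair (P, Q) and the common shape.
P = [1, 2, 6, 9] / [3] / [4] / [5] / [7] / [8];  Q = [1, 3, 8, 9] / [2] / [4] / [5] / [6] / [7];  common shape = (4, 1, 1, 1, 1, 1)

Row-insert the values π_1, π_2, … into P one at a time, bumping the leftmost entry strictly greater than the inserted value down to the next row. The recording tableau Q records, in position (i, j), the step at which that cell was added to P.
  Insert 8 (step 1): P = [8];  Q = [1]
  Insert 1 (step 2): P = [1] / [8];  Q = [1] / [2]
  Insert 7 (step 3): P = [1, 7] / [8];  Q = [1, 3] / [2]
  Insert 5 (step 4): P = [1, 5] / [7] / [8];  Q = [1, 3] / [2] / [4]
  Insert 4 (step 5): P = [1, 4] / [5] / [7] / [8];  Q = [1, 3] / [2] / [4] / [5]
  Insert 3 (step 6): P = [1, 3] / [4] / [5] / [7] / [8];  Q = [1, 3] / [2] / [4] / [5] / [6]
  Insert 2 (step 7): P = [1, 2] / [3] / [4] / [5] / [7] / [8];  Q = [1, 3] / [2] / [4] / [5] / [6] / [7]
  Insert 6 (step 8): P = [1, 2, 6] / [3] / [4] / [5] / [7] / [8];  Q = [1, 3, 8] / [2] / [4] / [5] / [6] / [7]
  Insert 9 (step 9): P = [1, 2, 6, 9] / [3] / [4] / [5] / [7] / [8];  Q = [1, 3, 8, 9] / [2] / [4] / [5] / [6] / [7]
Final shape: (4, 1, 1, 1, 1, 1).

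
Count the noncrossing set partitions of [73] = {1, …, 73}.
C_73 = 79463489365077377841208237632349268884500

These noncrossing partitions are counted by the Catalan number C_n = (1/(n + 1)) · C(2n, n). For n = 73: C_73 = (1/74) · C(146, 73) = 5880298213015725960249409584793845897453000/74 = 79463489365077377841208237632349268884500.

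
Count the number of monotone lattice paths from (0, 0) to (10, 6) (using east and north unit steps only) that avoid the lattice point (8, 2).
Number of paths = 7333

Total paths from (0, 0) to (10, 6): C(16, 10) = 8008. Paths through (8, 2): (paths (0, 0) → (8, 2)) × (paths (8, 2) → (10, 6)) = C(10, 8) · C(6, 2) = 45 · 15 = 675. Avoidance count = 8008 − 675 = 7333.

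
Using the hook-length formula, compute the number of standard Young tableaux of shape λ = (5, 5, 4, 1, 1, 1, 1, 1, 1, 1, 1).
# SYT of shape (5, 5, 4, 1, 1, 1, 1, 1, 1, 1, 1) = 128035908

Hook-length formula: f^λ = n! / Π hook(c), product over all cells c of the Young diagram. For λ = (5, 5, 4, 1, 1, 1, 1, 1, 1, 1, 1), n = 22 boxes. Hook lengths by row (left-to-right, top-to-bottom): [15, 6, 5, 4, 2]; [14, 5, 4, 3, 1]; [12, 3, 2, 1]; [8]; [7]; [6]; [5]; [4]; [3]; [2]; [1]. Product of hooks = 8778792960000. So f^λ = 22! / 8778792960000 = 1124000727777607680000 / 8778792960000 = 128035908.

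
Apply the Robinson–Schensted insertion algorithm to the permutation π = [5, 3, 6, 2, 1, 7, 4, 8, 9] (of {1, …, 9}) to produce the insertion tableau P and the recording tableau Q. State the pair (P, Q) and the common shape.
P = [1, 4, 7, 8, 9] / [2, 6] / [3] / [5];  Q = [1, 3, 6, 8, 9] / [2, 7] / [4] / [5];  common shape = (5, 2, 1, 1)

Row-insert the values π_1, π_2, … into P one at a time, bumping the leftmost entry strictly greater than the inserted value down to the next row. The recording tableau Q records, in position (i, j), the step at which that cell was added to P.
  Insert 5 (step 1): P = [5];  Q = [1]
  Insert 3 (step 2): P = [3] / [5];  Q = [1] / [2]
  Insert 6 (step 3): P = [3, 6] / [5];  Q = [1, 3] / [2]
  Insert 2 (step 4): P = [2, 6] / [3] / [5];  Q = [1, 3] / [2] / [4]
  Insert 1 (step 5): P = [1, 6] / [2] / [3] / [5];  Q = [1, 3] / [2] / [4] / [5]
  Insert 7 (step 6): P = [1, 6, 7] / [2] / [3] / [5];  Q = [1, 3, 6] / [2] / [4] / [5]
  Insert 4 (step 7): P = [1, 4, 7] / [2, 6] / [3] / [5];  Q = [1, 3, 6] / [2, 7] / [4] / [5]
  Insert 8 (step 8): P = [1, 4, 7, 8] / [2, 6] / [3] / [5];  Q = [1, 3, 6, 8] / [2, 7] / [4] / [5]
  Insert 9 (step 9): P = [1, 4, 7, 8, 9] / [2, 6] / [3] / [5];  Q = [1, 3, 6, 8, 9] / [2, 7] / [4] / [5]
Final shape: (5, 2, 1, 1).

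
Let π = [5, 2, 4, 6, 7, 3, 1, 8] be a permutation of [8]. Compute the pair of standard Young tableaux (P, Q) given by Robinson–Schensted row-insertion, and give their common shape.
P = [1, 3, 6, 7, 8] / [2] / [4] / [5];  Q = [1, 3, 4, 5, 8] / [2] / [6] / [7];  common shape = (5, 1, 1, 1)

Row-insert the values π_1, π_2, … into P one at a time, bumping the leftmost entry strictly greater than the inserted value down to the next row. The recording tableau Q records, in position (i, j), the step at which that cell was added to P.
  Insert 5 (step 1): P = [5];  Q = [1]
  Insert 2 (step 2): P = [2] / [5];  Q = [1] / [2]
  Insert 4 (step 3): P = [2, 4] / [5];  Q = [1, 3] / [2]
  Insert 6 (step 4): P = [2, 4, 6] / [5];  Q = [1, 3, 4] / [2]
  Insert 7 (step 5): P = [2, 4, 6, 7] / [5];  Q = [1, 3, 4, 5] / [2]
  Insert 3 (step 6): P = [2, 3, 6, 7] / [4] / [5];  Q = [1, 3, 4, 5] / [2] / [6]
  Insert 1 (step 7): P = [1, 3, 6, 7] / [2] / [4] / [5];  Q = [1, 3, 4, 5] / [2] / [6] / [7]
  Insert 8 (step 8): P = [1, 3, 6, 7, 8] / [2] / [4] / [5];  Q = [1, 3, 4, 5, 8] / [2] / [6] / [7]
Final shape: (5, 1, 1, 1).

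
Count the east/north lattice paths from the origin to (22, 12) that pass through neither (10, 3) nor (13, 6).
Number of paths = 357123000

Inclusion–exclusion. Total paths: C(34, 22) = 548354040. Through P₁: C(13, 10)·C(21, 12) = 84063980. Through P₂: C(19, 13)·C(15, 9) = 135795660. Since P₁ is strictly southwest of P₂, a monotone path through both must visit P₁ then P₂; paths through both = C(13, 10)·C(6, 3)·C(15, 9) = 28628600. Avoid both = 548354040 − 84063980 − 135795660 + 28628600 = 357123000.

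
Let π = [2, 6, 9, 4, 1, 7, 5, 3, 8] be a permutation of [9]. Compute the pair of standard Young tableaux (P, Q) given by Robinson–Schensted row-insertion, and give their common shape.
P = [1, 3, 5, 8] / [2, 4] / [6, 7] / [9];  Q = [1, 2, 3, 9] / [4, 6] / [5, 7] / [8];  common shape = (4, 2, 2, 1)

Row-insert the values π_1, π_2, … into P one at a time, bumping the leftmost entry strictly greater than the inserted value down to the next row. The recording tableau Q records, in position (i, j), the step at which that cell was added to P.
  Insert 2 (step 1): P = [2];  Q = [1]
  Insert 6 (step 2): P = [2, 6];  Q = [1, 2]
  Insert 9 (step 3): P = [2, 6, 9];  Q = [1, 2, 3]
  Insert 4 (step 4): P = [2, 4, 9] / [6];  Q = [1, 2, 3] / [4]
  Insert 1 (step 5): P = [1, 4, 9] / [2] / [6];  Q = [1, 2, 3] / [4] / [5]
  Insert 7 (step 6): P = [1, 4, 7] / [2, 9] / [6];  Q = [1, 2, 3] / [4, 6] / [5]
  Insert 5 (step 7): P = [1, 4, 5] / [2, 7] / [6, 9];  Q = [1, 2, 3] / [4, 6] / [5, 7]
  Insert 3 (step 8): P = [1, 3, 5] / [2, 4] / [6, 7] / [9];  Q = [1, 2, 3] / [4, 6] / [5, 7] / [8]
  Insert 8 (step 9): P = [1, 3, 5, 8] / [2, 4] / [6, 7] / [9];  Q = [1, 2, 3, 9] / [4, 6] / [5, 7] / [8]
Final shape: (4, 2, 2, 1).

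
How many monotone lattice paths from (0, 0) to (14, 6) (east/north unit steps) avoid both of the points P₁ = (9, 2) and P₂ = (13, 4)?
Number of paths = 27165

Inclusion–exclusion. Total paths: C(20, 14) = 38760. Through P₁: C(11, 9)·C(9, 5) = 6930. Through P₂: C(17, 13)·C(3, 1) = 7140. Since P₁ is strictly southwest of P₂, a monotone path through both must visit P₁ then P₂; paths through both = C(11, 9)·C(6, 4)·C(3, 1) = 2475. Avoid both = 38760 − 6930 − 7140 + 2475 = 27165.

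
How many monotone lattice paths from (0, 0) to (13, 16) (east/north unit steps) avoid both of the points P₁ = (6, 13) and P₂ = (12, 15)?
Number of paths = 31359747

Inclusion–exclusion. Total paths: C(29, 13) = 67863915. Through P₁: C(19, 6)·C(10, 7) = 3255840. Through P₂: C(27, 12)·C(2, 1) = 34767720. Since P₁ is strictly southwest of P₂, a monotone path through both must visit P₁ then P₂; paths through both = C(19, 6)·C(8, 6)·C(2, 1) = 1519392. Avoid both = 67863915 − 3255840 − 34767720 + 1519392 = 31359747.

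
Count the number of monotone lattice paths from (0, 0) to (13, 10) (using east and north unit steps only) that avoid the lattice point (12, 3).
Number of paths = 1140426

Total paths from (0, 0) to (13, 10): C(23, 13) = 1144066. Paths through (12, 3): (paths (0, 0) → (12, 3)) × (paths (12, 3) → (13, 10)) = C(15, 12) · C(8, 1) = 455 · 8 = 3640. Avoidance count = 1144066 − 3640 = 1140426.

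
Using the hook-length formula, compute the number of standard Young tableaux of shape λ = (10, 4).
# SYT of shape (10, 4) = 637

Hook-length formula: f^λ = n! / Π hook(c), product over all cells c of the Young diagram. For λ = (10, 4), n = 14 boxes. Hook lengths by row (left-to-right, top-to-bottom): [11, 10, 9, 8, 6, 5, 4, 3, 2, 1]; [4, 3, 2, 1]. Product of hooks = 136857600. So f^λ = 14! / 136857600 = 87178291200 / 136857600 = 637.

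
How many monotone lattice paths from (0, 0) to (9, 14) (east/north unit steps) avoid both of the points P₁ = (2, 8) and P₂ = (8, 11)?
Number of paths = 452762

Inclusion–exclusion. Total paths: C(23, 9) = 817190. Through P₁: C(10, 2)·C(13, 7) = 77220. Through P₂: C(19, 8)·C(4, 1) = 302328. Since P₁ is strictly southwest of P₂, a monotone path through both must visit P₁ then P₂; paths through both = C(10, 2)·C(9, 6)·C(4, 1) = 15120. Avoid both = 817190 − 77220 − 302328 + 15120 = 452762.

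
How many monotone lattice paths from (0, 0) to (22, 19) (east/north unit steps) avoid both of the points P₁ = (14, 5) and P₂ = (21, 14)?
Number of paths = 227822774160

Inclusion–exclusion. Total paths: C(41, 22) = 244662670200. Through P₁: C(19, 14)·C(22, 8) = 3718285560. Through P₂: C(35, 21)·C(6, 1) = 13919756400. Since P₁ is strictly southwest of P₂, a monotone path through both must visit P₁ then P₂; paths through both = C(19, 14)·C(16, 7)·C(6, 1) = 798145920. Avoid both = 244662670200 − 3718285560 − 13919756400 + 798145920 = 227822774160.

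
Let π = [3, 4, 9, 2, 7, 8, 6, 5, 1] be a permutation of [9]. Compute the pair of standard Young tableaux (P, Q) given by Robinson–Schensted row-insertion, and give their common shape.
P = [1, 4, 5, 8] / [2, 6] / [3] / [7] / [9];  Q = [1, 2, 3, 6] / [4, 5] / [7] / [8] / [9];  common shape = (4, 2, 1, 1, 1)

Row-insert the values π_1, π_2, … into P one at a time, bumping the leftmost entry strictly greater than the inserted value down to the next row. The recording tableau Q records, in position (i, j), the step at which that cell was added to P.
  Insert 3 (step 1): P = [3];  Q = [1]
  Insert 4 (step 2): P = [3, 4];  Q = [1, 2]
  Insert 9 (step 3): P = [3, 4, 9];  Q = [1, 2, 3]
  Insert 2 (step 4): P = [2, 4, 9] / [3];  Q = [1, 2, 3] / [4]
  Insert 7 (step 5): P = [2, 4, 7] / [3, 9];  Q = [1, 2, 3] / [4, 5]
  Insert 8 (step 6): P = [2, 4, 7, 8] / [3, 9];  Q = [1, 2, 3, 6] / [4, 5]
  Insert 6 (step 7): P = [2, 4, 6, 8] / [3, 7] / [9];  Q = [1, 2, 3, 6] / [4, 5] / [7]
  Insert 5 (step 8): P = [2, 4, 5, 8] / [3, 6] / [7] / [9];  Q = [1, 2, 3, 6] / [4, 5] / [7] / [8]
  Insert 1 (step 9): P = [1, 4, 5, 8] / [2, 6] / [3] / [7] / [9];  Q = [1, 2, 3, 6] / [4, 5] / [7] / [8] / [9]
Final shape: (4, 2, 1, 1, 1).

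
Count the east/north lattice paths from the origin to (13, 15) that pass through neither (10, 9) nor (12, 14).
Number of paths = 14246884

Inclusion–exclusion. Total paths: C(28, 13) = 37442160. Through P₁: C(19, 10)·C(9, 3) = 7759752. Through P₂: C(26, 12)·C(2, 1) = 19315400. Since P₁ is strictly southwest of P₂, a monotone path through both must visit P₁ then P₂; paths through both = C(19, 10)·C(7, 2)·C(2, 1) = 3879876. Avoid both = 37442160 − 7759752 − 19315400 + 3879876 = 14246884.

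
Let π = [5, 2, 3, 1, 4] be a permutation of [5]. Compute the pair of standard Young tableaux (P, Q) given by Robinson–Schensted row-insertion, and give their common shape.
P = [1, 3, 4] / [2] / [5];  Q = [1, 3, 5] / [2] / [4];  common shape = (3, 1, 1)

Row-insert the values π_1, π_2, … into P one at a time, bumping the leftmost entry strictly greater than the inserted value down to the next row. The recording tableau Q records, in position (i, j), the step at which that cell was added to P.
  Insert 5 (step 1): P = [5];  Q = [1]
  Insert 2 (step 2): P = [2] / [5];  Q = [1] / [2]
  Insert 3 (step 3): P = [2, 3] / [5];  Q = [1, 3] / [2]
  Insert 1 (step 4): P = [1, 3] / [2] / [5];  Q = [1, 3] / [2] / [4]
  Insert 4 (step 5): P = [1, 3, 4] / [2] / [5];  Q = [1, 3, 5] / [2] / [4]
Final shape: (3, 1, 1).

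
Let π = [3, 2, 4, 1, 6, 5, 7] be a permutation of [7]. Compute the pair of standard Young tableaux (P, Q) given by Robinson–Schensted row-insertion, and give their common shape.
P = [1, 4, 5, 7] / [2, 6] / [3];  Q = [1, 3, 5, 7] / [2, 6] / [4];  common shape = (4, 2, 1)

Row-insert the values π_1, π_2, … into P one at a time, bumping the leftmost entry strictly greater than the inserted value down to the next row. The recording tableau Q records, in position (i, j), the step at which that cell was added to P.
  Insert 3 (step 1): P = [3];  Q = [1]
  Insert 2 (step 2): P = [2] / [3];  Q = [1] / [2]
  Insert 4 (step 3): P = [2, 4] / [3];  Q = [1, 3] / [2]
  Insert 1 (step 4): P = [1, 4] / [2] / [3];  Q = [1, 3] / [2] / [4]
  Insert 6 (step 5): P = [1, 4, 6] / [2] / [3];  Q = [1, 3, 5] / [2] / [4]
  Insert 5 (step 6): P = [1, 4, 5] / [2, 6] / [3];  Q = [1, 3, 5] / [2, 6] / [4]
  Insert 7 (step 7): P = [1, 4, 5, 7] / [2, 6] / [3];  Q = [1, 3, 5, 7] / [2, 6] / [4]
Final shape: (4, 2, 1).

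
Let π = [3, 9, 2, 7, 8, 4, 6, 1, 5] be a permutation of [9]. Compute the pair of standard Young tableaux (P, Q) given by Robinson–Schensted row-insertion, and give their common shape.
P = [1, 4, 5] / [2, 6, 8] / [3, 7] / [9];  Q = [1, 2, 5] / [3, 4, 7] / [6, 9] / [8];  common shape = (3, 3, 2, 1)

Row-insert the values π_1, π_2, … into P one at a time, bumping the leftmost entry strictly greater than the inserted value down to the next row. The recording tableau Q records, in position (i, j), the step at which that cell was added to P.
  Insert 3 (step 1): P = [3];  Q = [1]
  Insert 9 (step 2): P = [3, 9];  Q = [1, 2]
  Insert 2 (step 3): P = [2, 9] / [3];  Q = [1, 2] / [3]
  Insert 7 (step 4): P = [2, 7] / [3, 9];  Q = [1, 2] / [3, 4]
  Insert 8 (step 5): P = [2, 7, 8] / [3, 9];  Q = [1, 2, 5] / [3, 4]
  Insert 4 (step 6): P = [2, 4, 8] / [3, 7] / [9];  Q = [1, 2, 5] / [3, 4] / [6]
  Insert 6 (step 7): P = [2, 4, 6] / [3, 7, 8] / [9];  Q = [1, 2, 5] / [3, 4, 7] / [6]
  Insert 1 (step 8): P = [1, 4, 6] / [2, 7, 8] / [3] / [9];  Q = [1, 2, 5] / [3, 4, 7] / [6] / [8]
  Insert 5 (step 9): P = [1, 4, 5] / [2, 6, 8] / [3, 7] / [9];  Q = [1, 2, 5] / [3, 4, 7] / [6, 9] / [8]
Final shape: (3, 3, 2, 1).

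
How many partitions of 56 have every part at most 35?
p(56, parts ≤ 35) = 524109

Use the recurrence p(n, m) = p(n, m−1) + p(n−m, m): either the largest part is < m (count p(n, m−1)) or the largest part is exactly m (remove one copy of m, count p(n−m, m)). With p(0, ·) = 1 this gives p(56, parts ≤ 35) = 524109. (By conjugating Young diagrams, this also counts partitions of 56 into at most 35 parts.)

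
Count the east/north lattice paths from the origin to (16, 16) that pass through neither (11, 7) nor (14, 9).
Number of paths = 519406542

Inclusion–exclusion. Total paths: C(32, 16) = 601080390. Through P₁: C(18, 11)·C(14, 5) = 63711648. Through P₂: C(23, 14)·C(9, 2) = 29418840. Since P₁ is strictly southwest of P₂, a monotone path through both must visit P₁ then P₂; paths through both = C(18, 11)·C(5, 3)·C(9, 2) = 11456640. Avoid both = 601080390 − 63711648 − 29418840 + 11456640 = 519406542.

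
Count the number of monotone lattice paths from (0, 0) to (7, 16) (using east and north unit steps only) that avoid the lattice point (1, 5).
Number of paths = 170901

Total paths from (0, 0) to (7, 16): C(23, 7) = 245157. Paths through (1, 5): (paths (0, 0) → (1, 5)) × (paths (1, 5) → (7, 16)) = C(6, 1) · C(17, 6) = 6 · 12376 = 74256. Avoidance count = 245157 − 74256 = 170901.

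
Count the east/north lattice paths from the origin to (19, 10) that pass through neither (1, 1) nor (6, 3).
Number of paths = 7400520

Inclusion–exclusion. Total paths: C(29, 19) = 20030010. Through P₁: C(2, 1)·C(27, 18) = 9373650. Through P₂: C(9, 6)·C(20, 13) = 6511680. Since P₁ is strictly southwest of P₂, a monotone path through both must visit P₁ then P₂; paths through both = C(2, 1)·C(7, 5)·C(20, 13) = 3255840. Avoid both = 20030010 − 9373650 − 6511680 + 3255840 = 7400520.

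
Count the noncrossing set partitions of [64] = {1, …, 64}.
C_64 = 368479169875816659479009042713546950

These noncrossing partitions are counted by the Catalan number C_n = (1/(n + 1)) · C(2n, n). For n = 64: C_64 = (1/65) · C(128, 64) = 23951146041928082866135587776380551750/65 = 368479169875816659479009042713546950.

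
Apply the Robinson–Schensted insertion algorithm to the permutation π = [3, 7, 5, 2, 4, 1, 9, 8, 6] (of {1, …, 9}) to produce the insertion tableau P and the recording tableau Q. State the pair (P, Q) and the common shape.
P = [1, 4, 6] / [2, 5, 8] / [3, 9] / [7];  Q = [1, 2, 7] / [3, 5, 8] / [4, 9] / [6];  common shape = (3, 3, 2, 1)

Row-insert the values π_1, π_2, … into P one at a time, bumping the leftmost entry strictly greater than the inserted value down to the next row. The recording tableau Q records, in position (i, j), the step at which that cell was added to P.
  Insert 3 (step 1): P = [3];  Q = [1]
  Insert 7 (step 2): P = [3, 7];  Q = [1, 2]
  Insert 5 (step 3): P = [3, 5] / [7];  Q = [1, 2] / [3]
  Insert 2 (step 4): P = [2, 5] / [3] / [7];  Q = [1, 2] / [3] / [4]
  Insert 4 (step 5): P = [2, 4] / [3, 5] / [7];  Q = [1, 2] / [3, 5] / [4]
  Insert 1 (step 6): P = [1, 4] / [2, 5] / [3] / [7];  Q = [1, 2] / [3, 5] / [4] / [6]
  Insert 9 (step 7): P = [1, 4, 9] / [2, 5] / [3] / [7];  Q = [1, 2, 7] / [3, 5] / [4] / [6]
  Insert 8 (step 8): P = [1, 4, 8] / [2, 5, 9] / [3] / [7];  Q = [1, 2, 7] / [3, 5, 8] / [4] / [6]
  Insert 6 (step 9): P = [1, 4, 6] / [2, 5, 8] / [3, 9] / [7];  Q = [1, 2, 7] / [3, 5, 8] / [4, 9] / [6]
Final shape: (3, 3, 2, 1).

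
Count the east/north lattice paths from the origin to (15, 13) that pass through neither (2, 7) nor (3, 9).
Number of paths = 36261568

Inclusion–exclusion. Total paths: C(28, 15) = 37442160. Through P₁: C(9, 2)·C(19, 13) = 976752. Through P₂: C(12, 3)·C(16, 12) = 400400. Since P₁ is strictly southwest of P₂, a monotone path through both must visit P₁ then P₂; paths through both = C(9, 2)·C(3, 1)·C(16, 12) = 196560. Avoid both = 37442160 − 976752 − 400400 + 196560 = 36261568.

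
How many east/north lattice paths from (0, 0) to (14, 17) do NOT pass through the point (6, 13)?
Number of paths = 251752185

Total paths from (0, 0) to (14, 17): C(31, 14) = 265182525. Paths through (6, 13): (paths (0, 0) → (6, 13)) × (paths (6, 13) → (14, 17)) = C(19, 6) · C(12, 8) = 27132 · 495 = 13430340. Avoidance count = 265182525 − 13430340 = 251752185.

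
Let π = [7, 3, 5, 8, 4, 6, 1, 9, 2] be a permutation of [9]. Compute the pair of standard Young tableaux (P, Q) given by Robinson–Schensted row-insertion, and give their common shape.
P = [1, 2, 6, 9] / [3, 4] / [5, 8] / [7];  Q = [1, 3, 4, 8] / [2, 6] / [5, 9] / [7];  common shape = (4, 2, 2, 1)

Row-insert the values π_1, π_2, … into P one at a time, bumping the leftmost entry strictly greater than the inserted value down to the next row. The recording tableau Q records, in position (i, j), the step at which that cell was added to P.
  Insert 7 (step 1): P = [7];  Q = [1]
  Insert 3 (step 2): P = [3] / [7];  Q = [1] / [2]
  Insert 5 (step 3): P = [3, 5] / [7];  Q = [1, 3] / [2]
  Insert 8 (step 4): P = [3, 5, 8] / [7];  Q = [1, 3, 4] / [2]
  Insert 4 (step 5): P = [3, 4, 8] / [5] / [7];  Q = [1, 3, 4] / [2] / [5]
  Insert 6 (step 6): P = [3, 4, 6] / [5, 8] / [7];  Q = [1, 3, 4] / [2, 6] / [5]
  Insert 1 (step 7): P = [1, 4, 6] / [3, 8] / [5] / [7];  Q = [1, 3, 4] / [2, 6] / [5] / [7]
  Insert 9 (step 8): P = [1, 4, 6, 9] / [3, 8] / [5] / [7];  Q = [1, 3, 4, 8] / [2, 6] / [5] / [7]
  Insert 2 (step 9): P = [1, 2, 6, 9] / [3, 4] / [5, 8] / [7];  Q = [1, 3, 4, 8] / [2, 6] / [5, 9] / [7]
Final shape: (4, 2, 2, 1).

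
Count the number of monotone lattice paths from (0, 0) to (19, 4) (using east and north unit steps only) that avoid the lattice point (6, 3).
Number of paths = 7679

Total paths from (0, 0) to (19, 4): C(23, 19) = 8855. Paths through (6, 3): (paths (0, 0) → (6, 3)) × (paths (6, 3) → (19, 4)) = C(9, 6) · C(14, 13) = 84 · 14 = 1176. Avoidance count = 8855 − 1176 = 7679.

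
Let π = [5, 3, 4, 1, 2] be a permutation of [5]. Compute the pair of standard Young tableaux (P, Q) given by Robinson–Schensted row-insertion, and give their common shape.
P = [1, 2] / [3, 4] / [5];  Q = [1, 3] / [2, 5] / [4];  common shape = (2, 2, 1)

Row-insert the values π_1, π_2, … into P one at a time, bumping the leftmost entry strictly greater than the inserted value down to the next row. The recording tableau Q records, in position (i, j), the step at which that cell was added to P.
  Insert 5 (step 1): P = [5];  Q = [1]
  Insert 3 (step 2): P = [3] / [5];  Q = [1] / [2]
  Insert 4 (step 3): P = [3, 4] / [5];  Q = [1, 3] / [2]
  Insert 1 (step 4): P = [1, 4] / [3] / [5];  Q = [1, 3] / [2] / [4]
  Insert 2 (step 5): P = [1, 2] / [3, 4] / [5];  Q = [1, 3] / [2, 5] / [4]
Final shape: (2, 2, 1).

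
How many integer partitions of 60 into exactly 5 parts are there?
p(60, 5 parts) = 5260

Partitions of n into exactly k parts are in bijection with partitions of n − k into at most k parts (subtract 1 from each part). So p(60, exactly 5) = p(55, parts ≤ 5). Computing via the recurrence p(m, j) = p(m, j−1) + p(m−j, j) gives 5260.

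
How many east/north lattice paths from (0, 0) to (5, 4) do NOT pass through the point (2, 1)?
Number of paths = 66

Total paths from (0, 0) to (5, 4): C(9, 5) = 126. Paths through (2, 1): (paths (0, 0) → (2, 1)) × (paths (2, 1) → (5, 4)) = C(3, 2) · C(6, 3) = 3 · 20 = 60. Avoidance count = 126 − 60 = 66.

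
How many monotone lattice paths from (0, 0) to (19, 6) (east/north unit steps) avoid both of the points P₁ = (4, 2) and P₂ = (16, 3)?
Number of paths = 103480

Inclusion–exclusion. Total paths: C(25, 19) = 177100. Through P₁: C(6, 4)·C(19, 15) = 58140. Through P₂: C(19, 16)·C(6, 3) = 19380. Since P₁ is strictly southwest of P₂, a monotone path through both must visit P₁ then P₂; paths through both = C(6, 4)·C(13, 12)·C(6, 3) = 3900. Avoid both = 177100 − 58140 − 19380 + 3900 = 103480.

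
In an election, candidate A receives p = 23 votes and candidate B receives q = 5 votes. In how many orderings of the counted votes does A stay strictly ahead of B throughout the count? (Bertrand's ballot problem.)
Strict-lead orderings = 63180

Total orderings of the 28 votes with 23 for A: C(28, 23) = 98280. By the Bertrand ballot formula (Cycle Lemma / reflection principle), the number of orderings in which A is strictly ahead of B throughout is (p − q)/(p + q) · C(p + q, p) = (23 − 5)/(23 + 5) · 98280 = 63180.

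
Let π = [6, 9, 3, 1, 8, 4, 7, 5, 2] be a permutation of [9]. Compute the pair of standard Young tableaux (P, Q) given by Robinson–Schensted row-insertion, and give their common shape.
P = [1, 2, 5] / [3, 4] / [6, 7] / [8] / [9];  Q = [1, 2, 7] / [3, 5] / [4, 6] / [8] / [9];  common shape = (3, 2, 2, 1, 1)

Row-insert the values π_1, π_2, … into P one at a time, bumping the leftmost entry strictly greater than the inserted value down to the next row. The recording tableau Q records, in position (i, j), the step at which that cell was added to P.
  Insert 6 (step 1): P = [6];  Q = [1]
  Insert 9 (step 2): P = [6, 9];  Q = [1, 2]
  Insert 3 (step 3): P = [3, 9] / [6];  Q = [1, 2] / [3]
  Insert 1 (step 4): P = [1, 9] / [3] / [6];  Q = [1, 2] / [3] / [4]
  Insert 8 (step 5): P = [1, 8] / [3, 9] / [6];  Q = [1, 2] / [3, 5] / [4]
  Insert 4 (step 6): P = [1, 4] / [3, 8] / [6, 9];  Q = [1, 2] / [3, 5] / [4, 6]
  Insert 7 (step 7): P = [1, 4, 7] / [3, 8] / [6, 9];  Q = [1, 2, 7] / [3, 5] / [4, 6]
  Insert 5 (step 8): P = [1, 4, 5] / [3, 7] / [6, 8] / [9];  Q = [1, 2, 7] / [3, 5] / [4, 6] / [8]
  Insert 2 (step 9): P = [1, 2, 5] / [3, 4] / [6, 7] / [8] / [9];  Q = [1, 2, 7] / [3, 5] / [4, 6] / [8] / [9]
Final shape: (3, 2, 2, 1, 1).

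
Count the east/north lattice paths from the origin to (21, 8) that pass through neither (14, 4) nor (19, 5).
Number of paths = 3040905

Inclusion–exclusion. Total paths: C(29, 21) = 4292145. Through P₁: C(18, 14)·C(11, 7) = 1009800. Through P₂: C(24, 19)·C(5, 2) = 425040. Since P₁ is strictly southwest of P₂, a monotone path through both must visit P₁ then P₂; paths through both = C(18, 14)·C(6, 5)·C(5, 2) = 183600. Avoid both = 4292145 − 1009800 − 425040 + 183600 = 3040905.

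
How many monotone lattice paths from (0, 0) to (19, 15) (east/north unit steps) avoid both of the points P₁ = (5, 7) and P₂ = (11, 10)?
Number of paths = 1234385724

Inclusion–exclusion. Total paths: C(34, 19) = 1855967520. Through P₁: C(12, 5)·C(22, 14) = 253257840. Through P₂: C(21, 11)·C(13, 8) = 453945492. Since P₁ is strictly southwest of P₂, a monotone path through both must visit P₁ then P₂; paths through both = C(12, 5)·C(9, 6)·C(13, 8) = 85621536. Avoid both = 1855967520 − 253257840 − 453945492 + 85621536 = 1234385724.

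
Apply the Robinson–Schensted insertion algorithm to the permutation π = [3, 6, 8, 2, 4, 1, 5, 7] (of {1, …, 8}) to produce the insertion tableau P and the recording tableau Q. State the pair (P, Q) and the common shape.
P = [1, 4, 5, 7] / [2, 6, 8] / [3];  Q = [1, 2, 3, 8] / [4, 5, 7] / [6];  common shape = (4, 3, 1)

Row-insert the values π_1, π_2, … into P one at a time, bumping the leftmost entry strictly greater than the inserted value down to the next row. The recording tableau Q records, in position (i, j), the step at which that cell was added to P.
  Insert 3 (step 1): P = [3];  Q = [1]
  Insert 6 (step 2): P = [3, 6];  Q = [1, 2]
  Insert 8 (step 3): P = [3, 6, 8];  Q = [1, 2, 3]
  Insert 2 (step 4): P = [2, 6, 8] / [3];  Q = [1, 2, 3] / [4]
  Insert 4 (step 5): P = [2, 4, 8] / [3, 6];  Q = [1, 2, 3] / [4, 5]
  Insert 1 (step 6): P = [1, 4, 8] / [2, 6] / [3];  Q = [1, 2, 3] / [4, 5] / [6]
  Insert 5 (step 7): P = [1, 4, 5] / [2, 6, 8] / [3];  Q = [1, 2, 3] / [4, 5, 7] / [6]
  Insert 7 (step 8): P = [1, 4, 5, 7] / [2, 6, 8] / [3];  Q = [1, 2, 3, 8] / [4, 5, 7] / [6]
Final shape: (4, 3, 1).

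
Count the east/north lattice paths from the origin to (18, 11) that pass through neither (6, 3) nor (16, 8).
Number of paths = 19183620

Inclusion–exclusion. Total paths: C(29, 18) = 34597290. Through P₁: C(9, 6)·C(20, 12) = 10581480. Through P₂: C(24, 16)·C(5, 2) = 7354710. Since P₁ is strictly southwest of P₂, a monotone path through both must visit P₁ then P₂; paths through both = C(9, 6)·C(15, 10)·C(5, 2) = 2522520. Avoid both = 34597290 − 10581480 − 7354710 + 2522520 = 19183620.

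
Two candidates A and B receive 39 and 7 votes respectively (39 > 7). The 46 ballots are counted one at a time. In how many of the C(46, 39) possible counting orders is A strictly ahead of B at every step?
Strict-lead orderings = 37234560

Total orderings of the 46 votes with 39 for A: C(46, 39) = 53524680. By the Bertrand ballot formula (Cycle Lemma / reflection principle), the number of orderings in which A is strictly ahead of B throughout is (p − q)/(p + q) · C(p + q, p) = (39 − 7)/(39 + 7) · 53524680 = 37234560.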